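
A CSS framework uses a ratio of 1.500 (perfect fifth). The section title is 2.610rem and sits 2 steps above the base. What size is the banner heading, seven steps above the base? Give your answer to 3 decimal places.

19.820rem

Moving from step +2 to step +7 is 5 steps up, so multiply by r⁵.
2.610 × 1.500⁵ = 2.610 × 7.59375 ≈ 19.820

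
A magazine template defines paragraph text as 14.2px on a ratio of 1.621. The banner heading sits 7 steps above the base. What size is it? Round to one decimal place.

14.2 × 1.621⁷ = 14.2 × 29.40906 ≈ 417.61

417.6px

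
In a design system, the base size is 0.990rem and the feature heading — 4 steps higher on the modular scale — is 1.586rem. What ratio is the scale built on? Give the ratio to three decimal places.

1.125

r⁴ = 1.586 / 0.990, so r = (1.586/0.990)^(1/4).
r = 1.6020^(1/4) ≈ 1.1250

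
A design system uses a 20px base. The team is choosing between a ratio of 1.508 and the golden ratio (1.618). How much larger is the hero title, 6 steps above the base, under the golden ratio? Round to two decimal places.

At 1.508: 20.0 × 1.508⁶ = 235.2004px
Golden ratio: 20.0 × 1.618⁶ = 358.8402px
Difference: 358.8402 − 235.2004 = 123.6398px

123.64px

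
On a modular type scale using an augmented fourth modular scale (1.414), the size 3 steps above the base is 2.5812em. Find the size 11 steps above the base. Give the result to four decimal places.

The gap is 11 − (3) = 8 steps, so the factor is 1.414^8.
2.5812 × 1.414⁸ = 2.5812 × 15.98068 ≈ 41.2493

41.2493em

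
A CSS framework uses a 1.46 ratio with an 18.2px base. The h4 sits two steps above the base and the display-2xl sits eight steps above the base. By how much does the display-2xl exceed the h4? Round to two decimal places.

336.95px

Step 2: 18.2 × 1.46² = 38.7951px
Step 8: 18.2 × 1.46⁸ = 375.7459px
Difference: 375.7459 − 38.7951 = 336.9508px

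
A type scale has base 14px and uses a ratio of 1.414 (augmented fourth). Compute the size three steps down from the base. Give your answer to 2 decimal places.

4.95px

14.0 ÷ 1.414³ = 14.0 ÷ 2.82715 ≈ 4.95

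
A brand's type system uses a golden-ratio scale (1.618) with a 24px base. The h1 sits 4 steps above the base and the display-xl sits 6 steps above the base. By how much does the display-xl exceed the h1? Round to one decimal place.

Step 4: 24.0 × 1.618⁴ = 164.485px
Step 6: 24.0 × 1.618⁶ = 430.608px
Difference: 430.608 − 164.485 = 266.123px

266.1px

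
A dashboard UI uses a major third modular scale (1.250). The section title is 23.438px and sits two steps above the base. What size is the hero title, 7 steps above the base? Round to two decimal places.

71.53px

The gap is 7 − (2) = 5 steps, so the factor is 1.250^5.
23.438 × 1.250⁵ = 23.438 × 3.05176 ≈ 71.527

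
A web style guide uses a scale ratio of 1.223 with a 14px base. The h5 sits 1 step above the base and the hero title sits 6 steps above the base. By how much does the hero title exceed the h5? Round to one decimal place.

29.7px

Step 1: 14.0 × 1.223 = 17.122px
Step 6: 14.0 × 1.223⁶ = 46.848px
Difference: 46.848 − 17.122 = 29.726px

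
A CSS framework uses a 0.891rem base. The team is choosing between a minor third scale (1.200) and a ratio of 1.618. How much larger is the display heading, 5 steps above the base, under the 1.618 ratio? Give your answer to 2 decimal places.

Minor third: 0.891 × 1.200⁵ = 2.2171rem
At 1.618: 0.891 × 1.618⁵ = 9.8803rem
Difference: 9.8803 − 2.2171 = 7.6632rem

7.66rem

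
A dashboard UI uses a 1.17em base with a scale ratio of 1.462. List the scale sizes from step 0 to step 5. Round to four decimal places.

Step 0: 1.17em
Step 1: 1.17 × 1.462 = 1.7105
Step 2: 1.17 × 1.462² = 2.5008
Step 3: 1.17 × 1.462³ = 3.6562
Step 4: 1.17 × 1.462⁴ = 5.3453
Step 5: 1.17 × 1.462⁵ = 7.8149

1.1700em, 1.7105em, 2.5008em, 3.6562em, 5.3453em, 7.8149em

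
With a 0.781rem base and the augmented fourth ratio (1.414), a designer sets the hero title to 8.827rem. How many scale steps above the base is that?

1.414ⁿ = 8.827 / 0.781 = 11.3022
n = ln(11.3022) / ln(1.414) = 2.4250 / 0.3464 ≈ 7.00

7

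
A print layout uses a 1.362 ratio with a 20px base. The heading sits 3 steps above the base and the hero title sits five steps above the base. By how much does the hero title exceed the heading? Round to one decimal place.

Step 3: 20.0 × 1.362³ = 50.531px
Step 5: 20.0 × 1.362⁵ = 93.738px
Difference: 93.738 − 50.531 = 43.207px

43.2px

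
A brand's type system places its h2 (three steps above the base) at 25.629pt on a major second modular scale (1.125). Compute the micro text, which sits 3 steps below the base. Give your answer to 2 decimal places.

12.64pt

Moving from step +3 to step -3 is 6 steps down, so divide by r⁶.
25.629 ÷ 1.125⁶ = 25.629 ÷ 2.02729 ≈ 12.642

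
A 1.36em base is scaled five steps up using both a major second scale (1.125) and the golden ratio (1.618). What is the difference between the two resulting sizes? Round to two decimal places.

12.63em

Major second: 1.36 × 1.125⁵ = 2.4508em
Golden ratio: 1.36 × 1.618⁵ = 15.0810em
Difference: 15.0810 − 2.4508 = 12.6302em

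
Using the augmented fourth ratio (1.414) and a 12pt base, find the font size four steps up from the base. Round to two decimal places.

A modular type scale is a geometric sequence: sizeₙ = base × rⁿ.
12.0 × 1.414⁴ = 12.0 × 3.99758 ≈ 47.97

47.97pt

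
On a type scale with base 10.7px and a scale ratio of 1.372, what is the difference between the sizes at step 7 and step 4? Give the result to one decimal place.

60.0px

Step 4: 10.7 × 1.372⁴ = 37.914px
Step 7: 10.7 × 1.372⁷ = 97.918px
Difference: 97.918 − 37.914 = 60.004px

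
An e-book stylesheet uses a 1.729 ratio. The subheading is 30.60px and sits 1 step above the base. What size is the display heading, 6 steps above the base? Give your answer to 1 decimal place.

30.60 × 1.729⁵ = 30.60 × 15.45165 ≈ 472.821

472.8px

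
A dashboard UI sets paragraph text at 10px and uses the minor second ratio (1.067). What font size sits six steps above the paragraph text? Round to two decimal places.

14.76px

10.0 × 1.067⁶ = 10.0 × 1.47566 ≈ 14.76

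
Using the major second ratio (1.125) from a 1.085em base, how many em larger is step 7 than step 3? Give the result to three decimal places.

0.930em

Step 3: 1.085 × 1.125³ = 1.54485em
Step 7: 1.085 × 1.125⁷ = 2.47456em
Difference: 2.47456 − 1.54485 = 0.92971em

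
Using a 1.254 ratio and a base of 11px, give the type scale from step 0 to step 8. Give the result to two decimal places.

11.00px, 13.79px, 17.30px, 21.69px, 27.20px, 34.11px, 42.77px, 53.64px, 67.26px

Step 0: 11px
Step 1: 11.0 × 1.254 = 13.79
Step 2: 11.0 × 1.254² = 17.30
Step 3: 11.0 × 1.254³ = 21.69
Step 4: 11.0 × 1.254⁴ = 27.20
Step 5: 11.0 × 1.254⁵ = 34.11
Step 6: 11.0 × 1.254⁶ = 42.77
Step 7: 11.0 × 1.254⁷ = 53.64
Step 8: 11.0 × 1.254⁸ = 67.26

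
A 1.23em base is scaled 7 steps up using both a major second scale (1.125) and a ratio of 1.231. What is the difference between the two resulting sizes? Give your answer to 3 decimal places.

2.464em

Major second: 1.23 × 1.125⁷ = 2.80526em
At 1.231: 1.23 × 1.231⁷ = 5.26880em
Difference: 5.26880 − 2.80526 = 2.46354em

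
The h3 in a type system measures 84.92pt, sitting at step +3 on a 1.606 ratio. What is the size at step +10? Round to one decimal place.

2340.1pt

84.92 × 1.606⁷ = 84.92 × 27.55617 ≈ 2340.070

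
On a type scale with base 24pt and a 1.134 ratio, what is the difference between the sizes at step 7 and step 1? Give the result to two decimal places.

30.66pt

Step 1: 24.0 × 1.134 = 27.2160pt
Step 7: 24.0 × 1.134⁷ = 57.8765pt
Difference: 57.8765 − 27.2160 = 30.6605pt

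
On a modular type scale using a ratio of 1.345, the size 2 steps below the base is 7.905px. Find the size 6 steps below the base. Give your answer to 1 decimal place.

7.905 ÷ 1.345⁴ = 7.905 ÷ 3.27257 ≈ 2.416

2.4px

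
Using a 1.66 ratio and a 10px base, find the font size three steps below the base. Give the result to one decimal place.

2.2px

A modular type scale is a geometric sequence: sizeₙ = base × rⁿ.
10.0 ÷ 1.66³ = 10.0 ÷ 4.57430 ≈ 2.19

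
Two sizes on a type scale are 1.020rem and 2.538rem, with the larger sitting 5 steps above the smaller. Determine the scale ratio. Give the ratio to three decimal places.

r⁵ = 2.538 / 1.020, so r = (2.538/1.020)^(1/5).
r = 2.4882^(1/5) ≈ 1.2000

1.200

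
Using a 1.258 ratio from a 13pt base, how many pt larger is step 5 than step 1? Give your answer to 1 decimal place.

Step 1: 13.0 × 1.258 = 16.354pt
Step 5: 13.0 × 1.258⁵ = 40.959pt
Difference: 40.959 − 16.354 = 24.605pt

24.6pt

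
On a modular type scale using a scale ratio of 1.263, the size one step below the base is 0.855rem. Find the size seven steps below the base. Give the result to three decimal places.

0.855 ÷ 1.263⁶ = 0.855 ÷ 4.05901 ≈ 0.211

0.211rem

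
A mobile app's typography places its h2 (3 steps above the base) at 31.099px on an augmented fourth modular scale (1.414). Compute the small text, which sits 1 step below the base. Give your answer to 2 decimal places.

31.099 ÷ 1.414⁴ = 31.099 ÷ 3.99758 ≈ 7.779

7.78px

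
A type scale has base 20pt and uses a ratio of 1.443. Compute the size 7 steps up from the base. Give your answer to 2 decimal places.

20.0 × 1.443⁷ = 20.0 × 13.02760 ≈ 260.55

260.55pt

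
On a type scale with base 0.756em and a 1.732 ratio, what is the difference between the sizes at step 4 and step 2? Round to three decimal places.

4.535em

Step 2: 0.756 × 1.732² = 2.26787em
Step 4: 0.756 × 1.732⁴ = 6.80320em
Difference: 6.80320 − 2.26787 = 4.53533em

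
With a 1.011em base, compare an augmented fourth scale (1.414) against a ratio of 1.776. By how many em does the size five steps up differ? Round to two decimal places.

12.15em

Augmented fourth: 1.011 × 1.414⁵ = 5.7148em
At 1.776: 1.011 × 1.776⁵ = 17.8635em
Difference: 17.8635 − 5.7148 = 12.1487em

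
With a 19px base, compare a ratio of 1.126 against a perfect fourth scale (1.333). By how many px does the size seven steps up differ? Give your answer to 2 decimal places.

At 1.126: 19.0 × 1.126⁷ = 43.6036px
Perfect fourth: 19.0 × 1.333⁷ = 142.0904px
Difference: 142.0904 − 43.6036 = 98.4868px

98.49px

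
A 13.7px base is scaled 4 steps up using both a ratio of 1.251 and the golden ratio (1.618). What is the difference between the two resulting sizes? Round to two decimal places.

At 1.251: 13.7 × 1.251⁴ = 33.5544px
Golden ratio: 13.7 × 1.618⁴ = 93.8933px
Difference: 93.8933 − 33.5544 = 60.3389px

60.34px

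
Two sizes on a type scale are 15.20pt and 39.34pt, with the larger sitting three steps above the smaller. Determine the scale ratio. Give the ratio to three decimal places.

1.373

The ratio satisfies 15.20 × r³ = 39.34, so r = (39.34 / 15.20)^(1/3).
r = 2.5882^(1/3) ≈ 1.3730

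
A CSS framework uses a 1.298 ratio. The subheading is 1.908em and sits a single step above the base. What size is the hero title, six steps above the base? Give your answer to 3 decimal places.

7.030em

1.908 × 1.298⁵ = 1.908 × 3.68446 ≈ 7.030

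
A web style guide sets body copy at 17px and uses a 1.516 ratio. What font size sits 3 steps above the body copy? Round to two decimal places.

59.23px

A modular type scale is a geometric sequence: sizeₙ = base × rⁿ.
17.0 × 1.516³ = 17.0 × 3.48416 ≈ 59.23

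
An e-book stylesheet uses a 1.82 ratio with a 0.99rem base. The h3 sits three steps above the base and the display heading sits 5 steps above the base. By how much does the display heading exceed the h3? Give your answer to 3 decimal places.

13.801rem

Step 3: 0.99 × 1.82³ = 5.96828rem
Step 5: 0.99 × 1.82⁵ = 19.76934rem
Difference: 19.76934 − 5.96828 = 13.80106rem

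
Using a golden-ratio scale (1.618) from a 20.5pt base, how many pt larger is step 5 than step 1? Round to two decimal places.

Step 1: 20.5 × 1.618 = 33.1690pt
Step 5: 20.5 × 1.618⁵ = 227.3246pt
Difference: 227.3246 − 33.1690 = 194.1556pt

194.16pt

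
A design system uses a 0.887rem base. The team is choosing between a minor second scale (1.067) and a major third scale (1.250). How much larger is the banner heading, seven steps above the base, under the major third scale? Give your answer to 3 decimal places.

2.833rem

Minor second: 0.887 × 1.067⁷ = 1.39661rem
Major third: 0.887 × 1.250⁷ = 4.22955rem
Difference: 4.22955 − 1.39661 = 2.83294rem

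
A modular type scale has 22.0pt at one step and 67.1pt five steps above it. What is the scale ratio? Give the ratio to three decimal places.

1.250

The ratio satisfies 22.0 × r⁵ = 67.1, so r = (67.1 / 22.0)^(1/5).
r = 3.0500^(1/5) ≈ 1.2499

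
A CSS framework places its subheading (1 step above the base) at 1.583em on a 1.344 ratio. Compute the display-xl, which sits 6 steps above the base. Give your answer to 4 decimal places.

Moving from step +1 to step +6 is 5 steps up, so multiply by r⁵.
1.583 × 1.344⁵ = 1.583 × 4.38527 ≈ 6.9419

6.9419em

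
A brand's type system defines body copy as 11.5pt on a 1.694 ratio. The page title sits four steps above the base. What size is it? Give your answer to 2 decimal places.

A modular type scale is a geometric sequence: sizeₙ = base × rⁿ.
11.5 × 1.694⁴ = 11.5 × 8.23481 ≈ 94.70

94.70pt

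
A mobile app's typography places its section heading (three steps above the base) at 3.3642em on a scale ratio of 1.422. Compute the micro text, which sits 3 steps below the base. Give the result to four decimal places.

3.3642 ÷ 1.422⁶ = 3.3642 ÷ 8.26794 ≈ 0.4069

0.4069em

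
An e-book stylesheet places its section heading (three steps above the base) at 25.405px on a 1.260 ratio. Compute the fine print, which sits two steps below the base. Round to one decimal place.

25.405 ÷ 1.260⁵ = 25.405 ÷ 3.17580 ≈ 8.000

8.0px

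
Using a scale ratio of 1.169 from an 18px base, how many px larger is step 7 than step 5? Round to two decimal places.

14.40px

Step 5: 18.0 × 1.169⁵ = 39.2957px
Step 7: 18.0 × 1.169⁷ = 53.7000px
Difference: 53.7000 − 39.2957 = 14.4043px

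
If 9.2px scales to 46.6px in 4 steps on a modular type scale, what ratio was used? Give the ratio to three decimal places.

r⁴ = 46.6 / 9.2, so r = (46.6/9.2)^(1/4).
r = 5.0652^(1/4) ≈ 1.5002

1.500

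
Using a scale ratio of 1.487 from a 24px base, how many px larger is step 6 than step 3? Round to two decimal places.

180.55px

Step 3: 24.0 × 1.487³ = 78.9122px
Step 6: 24.0 × 1.487⁶ = 259.4640px
Difference: 259.4640 − 78.9122 = 180.5518px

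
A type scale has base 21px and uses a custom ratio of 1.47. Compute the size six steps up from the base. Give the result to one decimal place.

211.9px

A modular type scale is a geometric sequence: sizeₙ = base × rⁿ.
21.0 × 1.47⁶ = 21.0 × 10.09030 ≈ 211.90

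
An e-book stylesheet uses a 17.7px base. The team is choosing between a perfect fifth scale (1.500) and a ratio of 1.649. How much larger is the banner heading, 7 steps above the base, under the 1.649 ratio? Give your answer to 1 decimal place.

Perfect fifth: 17.7 × 1.500⁷ = 302.421px
At 1.649: 17.7 × 1.649⁷ = 586.837px
Difference: 586.837 − 302.421 = 284.416px

284.4px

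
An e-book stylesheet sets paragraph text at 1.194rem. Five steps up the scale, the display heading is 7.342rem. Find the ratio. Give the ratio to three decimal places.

1.438

r⁵ = 7.342 / 1.194, so r = (7.342/1.194)^(1/5).
r = 6.1491^(1/5) ≈ 1.4380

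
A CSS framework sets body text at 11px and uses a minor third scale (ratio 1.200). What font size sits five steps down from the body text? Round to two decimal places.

4.42px

Every step multiplies by the scale ratio.
11.0 ÷ 1.200⁵ = 11.0 ÷ 2.48832 ≈ 4.42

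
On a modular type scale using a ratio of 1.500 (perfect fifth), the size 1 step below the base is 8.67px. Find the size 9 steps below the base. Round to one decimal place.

The gap is -9 − (-1) = -8 steps, so the factor is 1.500^-8.
8.67 ÷ 1.500⁸ = 8.67 ÷ 25.62891 ≈ 0.338

0.3px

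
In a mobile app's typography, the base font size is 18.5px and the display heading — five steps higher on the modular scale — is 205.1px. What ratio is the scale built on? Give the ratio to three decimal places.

1.618

The ratio satisfies 18.5 × r⁵ = 205.1, so r = (205.1 / 18.5)^(1/5).
r = 11.0865^(1/5) ≈ 1.6179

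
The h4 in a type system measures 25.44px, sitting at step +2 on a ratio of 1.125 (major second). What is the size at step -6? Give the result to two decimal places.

9.92px

Moving from step +2 to step -6 is 8 steps down, so divide by r⁸.
25.44 ÷ 1.125⁸ = 25.44 ÷ 2.56578 ≈ 9.915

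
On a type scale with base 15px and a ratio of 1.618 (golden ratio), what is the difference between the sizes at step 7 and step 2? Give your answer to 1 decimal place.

Step 2: 15.0 × 1.618² = 39.269px
Step 7: 15.0 × 1.618⁷ = 435.453px
Difference: 435.453 − 39.269 = 396.184px

396.2px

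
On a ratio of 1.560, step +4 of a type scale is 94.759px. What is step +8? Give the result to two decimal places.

561.20px

Moving from step +4 to step +8 is 4 steps up, so multiply by r⁴.
94.759 × 1.560⁴ = 94.759 × 5.92241 ≈ 561.202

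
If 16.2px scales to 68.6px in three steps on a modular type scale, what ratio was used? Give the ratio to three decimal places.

1.618

The ratio satisfies 16.2 × r³ = 68.6, so r = (68.6 / 16.2)^(1/3).
r = 4.2346^(1/3) ≈ 1.6178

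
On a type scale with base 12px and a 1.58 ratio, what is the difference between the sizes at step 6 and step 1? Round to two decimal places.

Step 1: 12.0 × 1.58 = 18.9600px
Step 6: 12.0 × 1.58⁶ = 186.6912px
Difference: 186.6912 − 18.9600 = 167.7312px

167.73px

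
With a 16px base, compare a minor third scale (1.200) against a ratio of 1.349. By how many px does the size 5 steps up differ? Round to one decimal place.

Minor third: 16.0 × 1.200⁵ = 39.813px
At 1.349: 16.0 × 1.349⁵ = 71.479px
Difference: 71.479 − 39.813 = 31.666px

31.7px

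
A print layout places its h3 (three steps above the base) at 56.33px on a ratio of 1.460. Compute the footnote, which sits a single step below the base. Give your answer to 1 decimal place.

Moving from step +3 to step -1 is 4 steps down, so divide by r⁴.
56.33 ÷ 1.460⁴ = 56.33 ÷ 4.54372 ≈ 12.397

12.4px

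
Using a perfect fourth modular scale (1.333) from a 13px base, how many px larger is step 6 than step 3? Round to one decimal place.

Step 3: 13.0 × 1.333³ = 30.792px
Step 6: 13.0 × 1.333⁶ = 72.933px
Difference: 72.933 − 30.792 = 42.141px

42.1px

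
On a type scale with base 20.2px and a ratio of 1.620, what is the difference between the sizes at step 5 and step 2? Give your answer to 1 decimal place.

Step 2: 20.2 × 1.620² = 53.013px
Step 5: 20.2 × 1.620⁵ = 225.386px
Difference: 225.386 − 53.013 = 172.373px

172.4px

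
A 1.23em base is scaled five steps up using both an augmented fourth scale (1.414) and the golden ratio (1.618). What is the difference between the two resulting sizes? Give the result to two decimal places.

6.69em

Augmented fourth: 1.23 × 1.414⁵ = 6.9527em
Golden ratio: 1.23 × 1.618⁵ = 13.6395em
Difference: 13.6395 − 6.9527 = 6.6868em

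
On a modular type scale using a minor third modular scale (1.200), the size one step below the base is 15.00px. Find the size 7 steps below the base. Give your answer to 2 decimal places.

5.02px

Moving from step -1 to step -7 is 6 steps down, so divide by r⁶.
15.00 ÷ 1.200⁶ = 15.00 ÷ 2.98598 ≈ 5.023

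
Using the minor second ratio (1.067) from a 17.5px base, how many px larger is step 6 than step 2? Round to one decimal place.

Step 2: 17.5 × 1.067² = 19.924px
Step 6: 17.5 × 1.067⁶ = 25.824px
Difference: 25.824 − 19.924 = 5.900px

5.9px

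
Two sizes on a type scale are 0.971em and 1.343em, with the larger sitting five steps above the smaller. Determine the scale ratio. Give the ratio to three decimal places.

r⁵ = 1.343 / 0.971, so r = (1.343/0.971)^(1/5).
r = 1.3831^(1/5) ≈ 1.0670

1.067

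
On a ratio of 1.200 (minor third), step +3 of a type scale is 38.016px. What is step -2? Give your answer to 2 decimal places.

15.28px

Moving from step +3 to step -2 is 5 steps down, so divide by r⁵.
38.016 ÷ 1.200⁵ = 38.016 ÷ 2.48832 ≈ 15.278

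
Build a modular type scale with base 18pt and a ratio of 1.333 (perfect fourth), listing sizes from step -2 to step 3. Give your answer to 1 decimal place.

Step -2: 18.0 ÷ 1.333² = 10.1
Step -1: 18.0 ÷ 1.333 = 13.5
Step 0: 18pt
Step 1: 18.0 × 1.333 = 24.0
Step 2: 18.0 × 1.333² = 32.0
Step 3: 18.0 × 1.333³ = 42.6

10.1pt, 13.5pt, 18.0pt, 24.0pt, 32.0pt, 42.6pt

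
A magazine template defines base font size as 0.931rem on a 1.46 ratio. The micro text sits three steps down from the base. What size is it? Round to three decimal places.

0.931 ÷ 1.46³ = 0.931 ÷ 3.11214 ≈ 0.299

0.299rem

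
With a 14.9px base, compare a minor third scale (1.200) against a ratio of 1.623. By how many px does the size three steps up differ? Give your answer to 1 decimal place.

38.0px

Minor third: 14.9 × 1.200³ = 25.747px
At 1.623: 14.9 × 1.623³ = 63.700px
Difference: 63.700 − 25.747 = 37.953px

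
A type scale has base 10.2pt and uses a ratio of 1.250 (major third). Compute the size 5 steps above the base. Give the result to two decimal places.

31.13pt

10.2 × 1.250⁵ = 10.2 × 3.05176 ≈ 31.13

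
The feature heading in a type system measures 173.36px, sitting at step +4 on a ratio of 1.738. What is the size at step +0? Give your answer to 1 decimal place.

173.36 ÷ 1.738⁴ = 173.36 ÷ 9.12429 ≈ 19.000

19.0px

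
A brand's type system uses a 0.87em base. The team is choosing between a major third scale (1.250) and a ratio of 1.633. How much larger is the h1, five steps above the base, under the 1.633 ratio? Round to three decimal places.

Major third: 0.87 × 1.250⁵ = 2.65503em
At 1.633: 0.87 × 1.633⁵ = 10.10300em
Difference: 10.10300 − 2.65503 = 7.44797em

7.448em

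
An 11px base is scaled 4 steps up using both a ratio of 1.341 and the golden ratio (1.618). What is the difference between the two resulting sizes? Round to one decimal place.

39.8px

At 1.341: 11.0 × 1.341⁴ = 35.572px
Golden ratio: 11.0 × 1.618⁴ = 75.389px
Difference: 75.389 − 35.572 = 39.817px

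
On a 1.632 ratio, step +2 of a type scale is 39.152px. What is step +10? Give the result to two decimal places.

1970.22px

Moving from step +2 to step +10 is 8 steps up, so multiply by r⁸.
39.152 × 1.632⁸ = 39.152 × 50.32239 ≈ 1970.222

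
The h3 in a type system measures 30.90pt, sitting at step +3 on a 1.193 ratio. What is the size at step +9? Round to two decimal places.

89.08pt

Moving from step +3 to step +9 is 6 steps up, so multiply by r⁶.
30.90 × 1.193⁶ = 30.90 × 2.88299 ≈ 89.084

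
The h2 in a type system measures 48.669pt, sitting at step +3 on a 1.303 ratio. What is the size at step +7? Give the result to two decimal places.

140.29pt

The gap is 7 − (3) = 4 steps, so the factor is 1.303^4.
48.669 × 1.303⁴ = 48.669 × 2.88256 ≈ 140.291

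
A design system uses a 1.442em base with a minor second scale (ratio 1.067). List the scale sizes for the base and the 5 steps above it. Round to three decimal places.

1.442em, 1.539em, 1.642em, 1.752em, 1.869em, 1.994em

Step 0: 1.442em
Step 1: 1.442 × 1.067 = 1.539
Step 2: 1.442 × 1.067² = 1.642
Step 3: 1.442 × 1.067³ = 1.752
Step 4: 1.442 × 1.067⁴ = 1.869
Step 5: 1.442 × 1.067⁵ = 1.994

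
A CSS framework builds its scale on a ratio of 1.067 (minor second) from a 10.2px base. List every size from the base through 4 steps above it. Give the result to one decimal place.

10.2px, 10.9px, 11.6px, 12.4px, 13.2px

Step 0: 10.2px
Step 1: 10.2 × 1.067 = 10.9
Step 2: 10.2 × 1.067² = 11.6
Step 3: 10.2 × 1.067³ = 12.4
Step 4: 10.2 × 1.067⁴ = 13.2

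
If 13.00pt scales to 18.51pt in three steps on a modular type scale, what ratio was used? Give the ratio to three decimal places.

1.125

r³ = 18.51 / 13.00, so r = (18.51/13.00)^(1/3).
r = 1.4238^(1/3) ≈ 1.1250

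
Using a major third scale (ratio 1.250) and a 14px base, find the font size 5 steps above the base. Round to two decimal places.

42.72px

A modular type scale is a geometric sequence: sizeₙ = base × rⁿ.
14.0 × 1.250⁵ = 14.0 × 3.05176 ≈ 42.72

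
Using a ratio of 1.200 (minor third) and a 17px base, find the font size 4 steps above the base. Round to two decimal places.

A modular type scale is a geometric sequence: sizeₙ = base × rⁿ.
17.0 × 1.200⁴ = 17.0 × 2.07360 ≈ 35.25

35.25px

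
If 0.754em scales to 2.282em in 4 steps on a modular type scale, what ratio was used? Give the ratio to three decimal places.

The ratio satisfies 0.754 × r⁴ = 2.282, so r = (2.282 / 0.754)^(1/4).
r = 3.0265^(1/4) ≈ 1.3190

1.319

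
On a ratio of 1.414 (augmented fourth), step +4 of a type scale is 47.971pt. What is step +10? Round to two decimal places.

47.971 × 1.414⁶ = 47.971 × 7.99275 ≈ 383.420

383.42pt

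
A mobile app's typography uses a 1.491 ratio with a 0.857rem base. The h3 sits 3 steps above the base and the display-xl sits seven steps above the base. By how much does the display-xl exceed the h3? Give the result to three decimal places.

11.198rem

Step 3: 0.857 × 1.491³ = 2.84062rem
Step 7: 0.857 × 1.491⁷ = 14.03862rem
Difference: 14.03862 − 2.84062 = 11.19800rem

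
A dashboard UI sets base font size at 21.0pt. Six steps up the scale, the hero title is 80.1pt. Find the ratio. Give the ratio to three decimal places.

r⁶ = 80.1 / 21.0, so r = (80.1/21.0)^(1/6).
r = 3.8143^(1/6) ≈ 1.2500

1.250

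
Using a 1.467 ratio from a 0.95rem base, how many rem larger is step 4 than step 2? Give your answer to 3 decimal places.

Step 2: 0.95 × 1.467² = 2.04448rem
Step 4: 0.95 × 1.467⁴ = 4.39991rem
Difference: 4.39991 − 2.04448 = 2.35543rem

2.355rem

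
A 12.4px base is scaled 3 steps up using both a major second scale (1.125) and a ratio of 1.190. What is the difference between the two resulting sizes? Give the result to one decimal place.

3.2px

Major second: 12.4 × 1.125³ = 17.655px
At 1.190: 12.4 × 1.190³ = 20.896px
Difference: 20.896 − 17.655 = 3.241px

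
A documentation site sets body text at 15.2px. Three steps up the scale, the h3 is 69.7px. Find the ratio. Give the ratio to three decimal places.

1.661

r³ = 69.7 / 15.2, so r = (69.7/15.2)^(1/3).
r = 4.5855^(1/3) ≈ 1.6614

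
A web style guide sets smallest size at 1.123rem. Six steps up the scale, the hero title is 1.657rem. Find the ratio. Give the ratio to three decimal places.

The ratio satisfies 1.123 × r⁶ = 1.657, so r = (1.657 / 1.123)^(1/6).
r = 1.4755^(1/6) ≈ 1.0670

1.067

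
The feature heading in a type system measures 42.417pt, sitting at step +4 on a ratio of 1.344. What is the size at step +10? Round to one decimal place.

42.417 × 1.344⁶ = 42.417 × 5.89380 ≈ 249.997

250.0pt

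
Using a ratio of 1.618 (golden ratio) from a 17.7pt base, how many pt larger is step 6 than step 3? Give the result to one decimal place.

242.6pt

Step 3: 17.7 × 1.618³ = 74.974pt
Step 6: 17.7 × 1.618⁶ = 317.574pt
Difference: 317.574 − 74.974 = 242.600pt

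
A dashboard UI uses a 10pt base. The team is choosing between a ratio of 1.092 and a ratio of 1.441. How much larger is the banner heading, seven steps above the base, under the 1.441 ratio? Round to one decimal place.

110.5pt

At 1.092: 10.0 × 1.092⁷ = 18.516pt
At 1.441: 10.0 × 1.441⁷ = 129.017pt
Difference: 129.017 − 18.516 = 110.501pt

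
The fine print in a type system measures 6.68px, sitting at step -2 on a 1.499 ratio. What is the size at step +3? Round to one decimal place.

Moving from step -2 to step +3 is 5 steps up, so multiply by r⁵.
6.68 × 1.499⁵ = 6.68 × 7.56847 ≈ 50.557

50.6px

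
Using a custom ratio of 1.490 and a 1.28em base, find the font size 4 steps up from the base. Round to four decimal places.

1.28 × 1.490⁴ = 1.28 × 4.92884 ≈ 6.3089

6.3089em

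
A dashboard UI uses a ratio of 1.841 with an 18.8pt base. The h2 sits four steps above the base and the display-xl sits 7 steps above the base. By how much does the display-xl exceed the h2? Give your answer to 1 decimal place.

Step 4: 18.8 × 1.841⁴ = 215.960pt
Step 7: 18.8 × 1.841⁷ = 1347.517pt
Difference: 1347.517 − 215.960 = 1131.557pt

1131.6pt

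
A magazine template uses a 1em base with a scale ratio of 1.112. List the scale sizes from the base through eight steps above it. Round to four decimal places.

1.0000em, 1.1120em, 1.2365em, 1.3750em, 1.5290em, 1.7003em, 1.8907em, 2.1025em, 2.3380em

Step 0: 1em
Step 1: 1.0 × 1.112 = 1.1120
Step 2: 1.0 × 1.112² = 1.2365
Step 3: 1.0 × 1.112³ = 1.3750
Step 4: 1.0 × 1.112⁴ = 1.5290
Step 5: 1.0 × 1.112⁵ = 1.7003
Step 6: 1.0 × 1.112⁶ = 1.8907
Step 7: 1.0 × 1.112⁷ = 2.1025
Step 8: 1.0 × 1.112⁸ = 2.3380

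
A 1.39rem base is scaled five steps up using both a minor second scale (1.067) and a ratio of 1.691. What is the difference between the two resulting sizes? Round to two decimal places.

Minor second: 1.39 × 1.067⁵ = 1.9224rem
At 1.691: 1.39 × 1.691⁵ = 19.2191rem
Difference: 19.2191 − 1.9224 = 17.2967rem

17.30rem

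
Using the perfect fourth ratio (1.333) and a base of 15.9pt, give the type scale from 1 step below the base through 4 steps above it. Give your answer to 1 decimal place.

11.9pt, 15.9pt, 21.2pt, 28.3pt, 37.7pt, 50.2pt

Step -1: 15.9 ÷ 1.333 = 11.9
Step 0: 15.9pt
Step 1: 15.9 × 1.333 = 21.2
Step 2: 15.9 × 1.333² = 28.3
Step 3: 15.9 × 1.333³ = 37.7
Step 4: 15.9 × 1.333⁴ = 50.2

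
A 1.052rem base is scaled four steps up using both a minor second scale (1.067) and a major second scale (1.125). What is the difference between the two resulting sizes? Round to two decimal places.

0.32rem

Minor second: 1.052 × 1.067⁴ = 1.3636rem
Major second: 1.052 × 1.125⁴ = 1.6851rem
Difference: 1.6851 − 1.3636 = 0.3215rem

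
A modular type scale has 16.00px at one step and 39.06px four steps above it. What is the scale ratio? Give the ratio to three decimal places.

1.250

The ratio satisfies 16.00 × r⁴ = 39.06, so r = (39.06 / 16.00)^(1/4).
r = 2.4413^(1/4) ≈ 1.2500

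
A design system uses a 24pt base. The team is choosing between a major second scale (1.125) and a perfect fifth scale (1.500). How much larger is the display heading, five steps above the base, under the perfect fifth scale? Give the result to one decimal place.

Major second: 24.0 × 1.125⁵ = 43.249pt
Perfect fifth: 24.0 × 1.500⁵ = 182.250pt
Difference: 182.250 − 43.249 = 139.001pt

139.0pt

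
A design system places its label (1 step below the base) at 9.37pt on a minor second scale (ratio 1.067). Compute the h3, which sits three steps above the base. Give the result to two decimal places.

9.37 × 1.067⁴ = 9.37 × 1.29616 ≈ 12.145

12.14pt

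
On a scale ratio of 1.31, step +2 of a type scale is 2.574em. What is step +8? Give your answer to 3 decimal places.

The gap is 8 − (2) = 6 steps, so the factor is 1.31^6.
2.574 × 1.31⁶ = 2.574 × 5.05391 ≈ 13.009

13.009em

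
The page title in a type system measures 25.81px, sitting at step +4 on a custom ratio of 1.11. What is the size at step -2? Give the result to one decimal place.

13.8px

Moving from step +4 to step -2 is 6 steps down, so divide by r⁶.
25.81 ÷ 1.11⁶ = 25.81 ÷ 1.87041 ≈ 13.799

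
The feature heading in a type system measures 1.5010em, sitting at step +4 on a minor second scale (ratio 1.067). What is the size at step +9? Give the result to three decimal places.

2.076em

Moving from step +4 to step +9 is 5 steps up, so multiply by r⁵.
1.5010 × 1.067⁵ = 1.5010 × 1.38300 ≈ 2.076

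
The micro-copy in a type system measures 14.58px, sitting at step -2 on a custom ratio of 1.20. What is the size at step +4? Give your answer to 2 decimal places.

14.58 × 1.20⁶ = 14.58 × 2.98598 ≈ 43.536

43.54px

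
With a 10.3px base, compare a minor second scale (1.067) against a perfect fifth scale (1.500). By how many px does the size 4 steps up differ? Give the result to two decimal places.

38.79px

Minor second: 10.3 × 1.067⁴ = 13.3504px
Perfect fifth: 10.3 × 1.500⁴ = 52.1438px
Difference: 52.1438 − 13.3504 = 38.7934px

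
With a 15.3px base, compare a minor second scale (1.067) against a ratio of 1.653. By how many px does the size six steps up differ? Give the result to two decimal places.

289.55px

Minor second: 15.3 × 1.067⁶ = 22.5776px
At 1.653: 15.3 × 1.653⁶ = 312.1250px
Difference: 312.1250 − 22.5776 = 289.5474px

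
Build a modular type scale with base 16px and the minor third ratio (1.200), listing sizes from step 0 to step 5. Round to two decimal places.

16.00px, 19.20px, 23.04px, 27.65px, 33.18px, 39.81px

Step 0: 16px
Step 1: 16.0 × 1.200 = 19.20
Step 2: 16.0 × 1.200² = 23.04
Step 3: 16.0 × 1.200³ = 27.65
Step 4: 16.0 × 1.200⁴ = 33.18
Step 5: 16.0 × 1.200⁵ = 39.81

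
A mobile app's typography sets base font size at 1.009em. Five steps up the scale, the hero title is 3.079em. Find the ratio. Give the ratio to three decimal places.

1.250

r⁵ = 3.079 / 1.009, so r = (3.079/1.009)^(1/5).
r = 3.0515^(1/5) ≈ 1.2500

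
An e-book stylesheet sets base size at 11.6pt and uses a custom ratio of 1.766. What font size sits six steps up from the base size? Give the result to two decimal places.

11.6 × 1.766⁶ = 11.6 × 30.33501 ≈ 351.89

351.89pt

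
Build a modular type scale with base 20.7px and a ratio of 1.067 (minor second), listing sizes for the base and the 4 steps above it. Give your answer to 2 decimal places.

Step 0: 20.7px
Step 1: 20.7 × 1.067 = 22.09
Step 2: 20.7 × 1.067² = 23.57
Step 3: 20.7 × 1.067³ = 25.15
Step 4: 20.7 × 1.067⁴ = 26.83

20.70px, 22.09px, 23.57px, 25.15px, 26.83px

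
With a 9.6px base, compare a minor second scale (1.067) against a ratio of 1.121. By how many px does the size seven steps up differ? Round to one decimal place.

6.2px

Minor second: 9.6 × 1.067⁷ = 15.115px
At 1.121: 9.6 × 1.121⁷ = 21.356px
Difference: 21.356 − 15.115 = 6.241px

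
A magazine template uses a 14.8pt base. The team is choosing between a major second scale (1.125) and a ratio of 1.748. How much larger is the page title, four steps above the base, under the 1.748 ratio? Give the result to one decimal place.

114.5pt

Major second: 14.8 × 1.125⁴ = 23.707pt
At 1.748: 14.8 × 1.748⁴ = 138.174pt
Difference: 138.174 − 23.707 = 114.467pt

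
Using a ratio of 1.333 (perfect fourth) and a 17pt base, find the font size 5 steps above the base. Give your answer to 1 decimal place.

17.0 × 1.333⁵ = 17.0 × 4.20873 ≈ 71.55

71.5pt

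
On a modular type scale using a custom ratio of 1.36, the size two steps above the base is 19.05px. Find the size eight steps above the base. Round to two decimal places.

120.54px

The gap is 8 − (2) = 6 steps, so the factor is 1.36^6.
19.05 × 1.36⁶ = 19.05 × 6.32752 ≈ 120.539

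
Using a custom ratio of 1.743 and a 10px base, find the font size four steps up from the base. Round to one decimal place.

92.3px

A modular type scale is a geometric sequence: sizeₙ = base × rⁿ.
10.0 × 1.743⁴ = 10.0 × 9.22974 ≈ 92.30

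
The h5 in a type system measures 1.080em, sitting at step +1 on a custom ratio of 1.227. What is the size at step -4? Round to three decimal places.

0.388em

The gap is -4 − (1) = -5 steps, so the factor is 1.227^-5.
1.080 ÷ 1.227⁵ = 1.080 ÷ 2.78114 ≈ 0.388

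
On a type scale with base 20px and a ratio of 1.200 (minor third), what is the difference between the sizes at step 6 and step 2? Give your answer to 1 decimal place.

Step 2: 20.0 × 1.200² = 28.800px
Step 6: 20.0 × 1.200⁶ = 59.720px
Difference: 59.720 − 28.800 = 30.920px

30.9px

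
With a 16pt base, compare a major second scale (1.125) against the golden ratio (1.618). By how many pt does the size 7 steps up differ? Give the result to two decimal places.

427.99pt

Major second: 16.0 × 1.125⁷ = 36.4912pt
Golden ratio: 16.0 × 1.618⁷ = 464.4828pt
Difference: 464.4828 − 36.4912 = 427.9916pt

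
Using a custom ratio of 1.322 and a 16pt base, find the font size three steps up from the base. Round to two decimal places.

16.0 × 1.322³ = 16.0 × 2.31044 ≈ 36.97

36.97pt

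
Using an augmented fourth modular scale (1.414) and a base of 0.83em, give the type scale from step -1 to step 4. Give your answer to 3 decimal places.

Step -1: 0.83 ÷ 1.414 = 0.587
Step 0: 0.83em
Step 1: 0.83 × 1.414 = 1.174
Step 2: 0.83 × 1.414² = 1.659
Step 3: 0.83 × 1.414³ = 2.347
Step 4: 0.83 × 1.414⁴ = 3.318

0.587em, 0.830em, 1.174em, 1.659em, 2.347em, 3.318em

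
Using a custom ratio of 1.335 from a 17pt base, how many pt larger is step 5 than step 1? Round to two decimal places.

49.39pt

Step 1: 17.0 × 1.335 = 22.6950pt
Step 5: 17.0 × 1.335⁵ = 72.0867pt
Difference: 72.0867 − 22.6950 = 49.3917pt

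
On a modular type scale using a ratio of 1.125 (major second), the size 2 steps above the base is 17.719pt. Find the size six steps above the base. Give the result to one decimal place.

Moving from step +2 to step +6 is 4 steps up, so multiply by r⁴.
17.719 × 1.125⁴ = 17.719 × 1.60181 ≈ 28.382

28.4pt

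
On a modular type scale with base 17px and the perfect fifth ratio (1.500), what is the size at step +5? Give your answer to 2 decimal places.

Each step on a modular scale multiplies by the ratio, so the size n steps from the base is base × ratioⁿ.
17.0 × 1.500⁵ = 17.0 × 7.59375 ≈ 129.09

129.09px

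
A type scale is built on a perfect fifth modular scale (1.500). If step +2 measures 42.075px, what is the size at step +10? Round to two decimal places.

1078.34px

42.075 × 1.500⁸ = 42.075 × 25.62891 ≈ 1078.336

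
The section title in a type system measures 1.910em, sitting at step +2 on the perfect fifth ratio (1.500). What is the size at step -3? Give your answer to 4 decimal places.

0.2515em

1.910 ÷ 1.500⁵ = 1.910 ÷ 7.59375 ≈ 0.2515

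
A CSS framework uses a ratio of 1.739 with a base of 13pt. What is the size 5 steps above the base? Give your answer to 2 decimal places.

13.0 × 1.739⁵ = 13.0 × 15.90369 ≈ 206.75

206.75pt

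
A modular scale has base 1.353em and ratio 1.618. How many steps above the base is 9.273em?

1.618ⁿ = 9.273 / 1.353 = 6.8537
n = ln(6.8537) / ln(1.618) = 1.9248 / 0.4812 ≈ 4.00

4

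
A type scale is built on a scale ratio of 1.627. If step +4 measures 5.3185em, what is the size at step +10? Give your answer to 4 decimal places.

Moving from step +4 to step +10 is 6 steps up, so multiply by r⁶.
5.3185 × 1.627⁶ = 5.3185 × 18.54921 ≈ 98.6540

98.6540em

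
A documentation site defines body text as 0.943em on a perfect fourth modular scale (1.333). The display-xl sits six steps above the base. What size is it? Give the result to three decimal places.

Every step multiplies by the scale ratio.
0.943 × 1.333⁶ = 0.943 × 5.61023 ≈ 5.290

5.290em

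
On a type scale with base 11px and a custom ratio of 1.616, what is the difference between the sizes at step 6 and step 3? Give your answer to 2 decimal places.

149.48px

Step 3: 11.0 × 1.616³ = 46.4212px
Step 6: 11.0 × 1.616⁶ = 195.9029px
Difference: 195.9029 − 46.4212 = 149.4817px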